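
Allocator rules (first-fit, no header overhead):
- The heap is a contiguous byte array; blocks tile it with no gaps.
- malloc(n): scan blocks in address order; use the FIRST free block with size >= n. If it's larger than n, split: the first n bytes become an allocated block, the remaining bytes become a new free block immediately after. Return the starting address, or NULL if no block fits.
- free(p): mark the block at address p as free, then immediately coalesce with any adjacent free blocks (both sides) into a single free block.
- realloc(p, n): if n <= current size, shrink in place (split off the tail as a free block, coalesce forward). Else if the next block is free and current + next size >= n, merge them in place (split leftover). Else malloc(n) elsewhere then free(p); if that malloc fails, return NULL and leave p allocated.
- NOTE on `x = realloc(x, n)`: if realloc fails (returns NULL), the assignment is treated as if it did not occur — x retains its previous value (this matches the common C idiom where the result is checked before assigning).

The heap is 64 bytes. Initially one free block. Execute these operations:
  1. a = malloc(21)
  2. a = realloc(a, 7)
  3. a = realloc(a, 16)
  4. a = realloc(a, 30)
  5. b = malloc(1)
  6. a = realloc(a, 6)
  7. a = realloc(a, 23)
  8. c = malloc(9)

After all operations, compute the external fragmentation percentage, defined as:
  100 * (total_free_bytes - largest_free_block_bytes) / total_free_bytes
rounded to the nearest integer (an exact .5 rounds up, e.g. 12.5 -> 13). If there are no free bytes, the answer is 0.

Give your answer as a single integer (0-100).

Answer: 23

Derivation:
Op 1: a = malloc(21) -> a = 0; heap: [0-20 ALLOC][21-63 FREE]
Op 2: a = realloc(a, 7) -> a = 0; heap: [0-6 ALLOC][7-63 FREE]
Op 3: a = realloc(a, 16) -> a = 0; heap: [0-15 ALLOC][16-63 FREE]
Op 4: a = realloc(a, 30) -> a = 0; heap: [0-29 ALLOC][30-63 FREE]
Op 5: b = malloc(1) -> b = 30; heap: [0-29 ALLOC][30-30 ALLOC][31-63 FREE]
Op 6: a = realloc(a, 6) -> a = 0; heap: [0-5 ALLOC][6-29 FREE][30-30 ALLOC][31-63 FREE]
Op 7: a = realloc(a, 23) -> a = 0; heap: [0-22 ALLOC][23-29 FREE][30-30 ALLOC][31-63 FREE]
Op 8: c = malloc(9) -> c = 31; heap: [0-22 ALLOC][23-29 FREE][30-30 ALLOC][31-39 ALLOC][40-63 FREE]
Free blocks: [7 24] total_free=31 largest=24 -> 100*(31-24)/31 = 700/31 ≈ 22.581 -> rounds to 23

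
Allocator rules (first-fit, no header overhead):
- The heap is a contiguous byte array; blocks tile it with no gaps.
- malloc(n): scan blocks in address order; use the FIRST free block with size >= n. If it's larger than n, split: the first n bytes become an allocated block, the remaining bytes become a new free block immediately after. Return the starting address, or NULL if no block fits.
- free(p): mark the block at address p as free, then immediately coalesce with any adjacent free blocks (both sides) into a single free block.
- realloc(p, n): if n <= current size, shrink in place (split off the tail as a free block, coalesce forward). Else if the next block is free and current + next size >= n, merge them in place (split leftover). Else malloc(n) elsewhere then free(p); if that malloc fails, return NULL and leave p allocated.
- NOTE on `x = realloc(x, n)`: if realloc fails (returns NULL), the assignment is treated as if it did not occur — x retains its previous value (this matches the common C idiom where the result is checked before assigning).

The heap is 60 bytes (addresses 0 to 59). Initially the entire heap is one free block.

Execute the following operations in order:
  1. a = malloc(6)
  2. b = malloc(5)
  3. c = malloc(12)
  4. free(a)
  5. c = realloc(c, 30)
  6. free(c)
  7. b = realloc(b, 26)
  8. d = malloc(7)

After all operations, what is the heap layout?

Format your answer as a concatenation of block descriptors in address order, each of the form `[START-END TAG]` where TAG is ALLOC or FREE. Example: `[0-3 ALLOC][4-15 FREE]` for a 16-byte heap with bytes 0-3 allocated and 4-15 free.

Op 1: a = malloc(6) -> a = 0; heap: [0-5 ALLOC][6-59 FREE]
Op 2: b = malloc(5) -> b = 6; heap: [0-5 ALLOC][6-10 ALLOC][11-59 FREE]
Op 3: c = malloc(12) -> c = 11; heap: [0-5 ALLOC][6-10 ALLOC][11-22 ALLOC][23-59 FREE]
Op 4: free(a) -> (freed a); heap: [0-5 FREE][6-10 ALLOC][11-22 ALLOC][23-59 FREE]
Op 5: c = realloc(c, 30) -> c = 11; heap: [0-5 FREE][6-10 ALLOC][11-40 ALLOC][41-59 FREE]
Op 6: free(c) -> (freed c); heap: [0-5 FREE][6-10 ALLOC][11-59 FREE]
Op 7: b = realloc(b, 26) -> b = 6; heap: [0-5 FREE][6-31 ALLOC][32-59 FREE]
Op 8: d = malloc(7) -> d = 32; heap: [0-5 FREE][6-31 ALLOC][32-38 ALLOC][39-59 FREE]

Answer: [0-5 FREE][6-31 ALLOC][32-38 ALLOC][39-59 FREE]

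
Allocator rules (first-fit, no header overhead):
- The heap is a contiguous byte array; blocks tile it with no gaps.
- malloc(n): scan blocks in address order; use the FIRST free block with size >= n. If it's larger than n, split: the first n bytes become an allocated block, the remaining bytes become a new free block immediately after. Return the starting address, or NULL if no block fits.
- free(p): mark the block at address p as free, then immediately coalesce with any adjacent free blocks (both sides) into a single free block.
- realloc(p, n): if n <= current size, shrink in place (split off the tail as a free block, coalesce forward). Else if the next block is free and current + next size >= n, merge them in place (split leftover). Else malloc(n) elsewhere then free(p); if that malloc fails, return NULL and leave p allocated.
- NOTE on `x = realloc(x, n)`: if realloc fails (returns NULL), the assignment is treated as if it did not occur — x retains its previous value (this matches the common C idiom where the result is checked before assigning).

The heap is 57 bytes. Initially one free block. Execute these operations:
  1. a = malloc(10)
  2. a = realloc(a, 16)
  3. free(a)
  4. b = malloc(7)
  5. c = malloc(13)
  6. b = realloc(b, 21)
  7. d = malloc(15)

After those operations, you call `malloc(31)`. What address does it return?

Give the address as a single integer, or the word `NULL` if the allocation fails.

Answer: NULL

Derivation:
Op 1: a = malloc(10) -> a = 0; heap: [0-9 ALLOC][10-56 FREE]
Op 2: a = realloc(a, 16) -> a = 0; heap: [0-15 ALLOC][16-56 FREE]
Op 3: free(a) -> (freed a); heap: [0-56 FREE]
Op 4: b = malloc(7) -> b = 0; heap: [0-6 ALLOC][7-56 FREE]
Op 5: c = malloc(13) -> c = 7; heap: [0-6 ALLOC][7-19 ALLOC][20-56 FREE]
Op 6: b = realloc(b, 21) -> b = 20; heap: [0-6 FREE][7-19 ALLOC][20-40 ALLOC][41-56 FREE]
Op 7: d = malloc(15) -> d = 41; heap: [0-6 FREE][7-19 ALLOC][20-40 ALLOC][41-55 ALLOC][56-56 FREE]
malloc(31): first-fit scan over [0-6 FREE][7-19 ALLOC][20-40 ALLOC][41-55 ALLOC][56-56 FREE] -> NULL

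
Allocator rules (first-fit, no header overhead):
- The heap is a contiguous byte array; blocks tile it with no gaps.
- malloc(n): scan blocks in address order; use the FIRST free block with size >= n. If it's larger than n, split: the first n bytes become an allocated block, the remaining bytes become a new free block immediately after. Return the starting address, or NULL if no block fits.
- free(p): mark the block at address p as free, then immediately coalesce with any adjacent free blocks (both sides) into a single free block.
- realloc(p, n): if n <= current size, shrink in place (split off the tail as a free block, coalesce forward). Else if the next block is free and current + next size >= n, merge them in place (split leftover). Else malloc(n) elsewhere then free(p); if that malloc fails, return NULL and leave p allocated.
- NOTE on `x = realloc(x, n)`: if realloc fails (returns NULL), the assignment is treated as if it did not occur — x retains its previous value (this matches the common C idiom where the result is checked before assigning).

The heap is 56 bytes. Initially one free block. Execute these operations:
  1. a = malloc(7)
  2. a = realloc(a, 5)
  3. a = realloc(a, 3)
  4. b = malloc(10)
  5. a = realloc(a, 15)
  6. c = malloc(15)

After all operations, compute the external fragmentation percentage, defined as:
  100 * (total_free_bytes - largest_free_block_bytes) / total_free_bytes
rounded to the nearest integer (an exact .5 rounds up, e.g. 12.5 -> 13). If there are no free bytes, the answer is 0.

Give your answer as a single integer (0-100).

Answer: 19

Derivation:
Op 1: a = malloc(7) -> a = 0; heap: [0-6 ALLOC][7-55 FREE]
Op 2: a = realloc(a, 5) -> a = 0; heap: [0-4 ALLOC][5-55 FREE]
Op 3: a = realloc(a, 3) -> a = 0; heap: [0-2 ALLOC][3-55 FREE]
Op 4: b = malloc(10) -> b = 3; heap: [0-2 ALLOC][3-12 ALLOC][13-55 FREE]
Op 5: a = realloc(a, 15) -> a = 13; heap: [0-2 FREE][3-12 ALLOC][13-27 ALLOC][28-55 FREE]
Op 6: c = malloc(15) -> c = 28; heap: [0-2 FREE][3-12 ALLOC][13-27 ALLOC][28-42 ALLOC][43-55 FREE]
Free blocks: [3 13] total_free=16 largest=13 -> 100*(16-13)/16 = 300/16 = 18.75 -> rounds to 19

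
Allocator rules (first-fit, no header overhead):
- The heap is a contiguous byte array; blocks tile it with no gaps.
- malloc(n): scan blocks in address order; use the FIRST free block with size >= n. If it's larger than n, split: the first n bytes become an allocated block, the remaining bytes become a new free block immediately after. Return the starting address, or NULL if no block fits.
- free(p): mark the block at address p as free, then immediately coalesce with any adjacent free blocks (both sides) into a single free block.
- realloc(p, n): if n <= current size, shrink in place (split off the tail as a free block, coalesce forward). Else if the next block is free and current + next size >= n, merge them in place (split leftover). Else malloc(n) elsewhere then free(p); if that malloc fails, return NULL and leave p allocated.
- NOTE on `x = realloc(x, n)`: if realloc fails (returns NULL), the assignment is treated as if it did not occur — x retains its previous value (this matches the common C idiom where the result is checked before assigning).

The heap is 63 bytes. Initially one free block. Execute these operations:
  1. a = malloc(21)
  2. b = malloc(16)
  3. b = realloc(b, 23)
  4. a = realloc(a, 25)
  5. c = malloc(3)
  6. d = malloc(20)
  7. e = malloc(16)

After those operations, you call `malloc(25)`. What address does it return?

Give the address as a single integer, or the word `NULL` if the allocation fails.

Answer: NULL

Derivation:
Op 1: a = malloc(21) -> a = 0; heap: [0-20 ALLOC][21-62 FREE]
Op 2: b = malloc(16) -> b = 21; heap: [0-20 ALLOC][21-36 ALLOC][37-62 FREE]
Op 3: b = realloc(b, 23) -> b = 21; heap: [0-20 ALLOC][21-43 ALLOC][44-62 FREE]
Op 4: a = realloc(a, 25) -> NULL (a unchanged); heap: [0-20 ALLOC][21-43 ALLOC][44-62 FREE]
Op 5: c = malloc(3) -> c = 44; heap: [0-20 ALLOC][21-43 ALLOC][44-46 ALLOC][47-62 FREE]
Op 6: d = malloc(20) -> d = NULL; heap: [0-20 ALLOC][21-43 ALLOC][44-46 ALLOC][47-62 FREE]
Op 7: e = malloc(16) -> e = 47; heap: [0-20 ALLOC][21-43 ALLOC][44-46 ALLOC][47-62 ALLOC]
malloc(25): first-fit scan over [0-20 ALLOC][21-43 ALLOC][44-46 ALLOC][47-62 ALLOC] -> NULL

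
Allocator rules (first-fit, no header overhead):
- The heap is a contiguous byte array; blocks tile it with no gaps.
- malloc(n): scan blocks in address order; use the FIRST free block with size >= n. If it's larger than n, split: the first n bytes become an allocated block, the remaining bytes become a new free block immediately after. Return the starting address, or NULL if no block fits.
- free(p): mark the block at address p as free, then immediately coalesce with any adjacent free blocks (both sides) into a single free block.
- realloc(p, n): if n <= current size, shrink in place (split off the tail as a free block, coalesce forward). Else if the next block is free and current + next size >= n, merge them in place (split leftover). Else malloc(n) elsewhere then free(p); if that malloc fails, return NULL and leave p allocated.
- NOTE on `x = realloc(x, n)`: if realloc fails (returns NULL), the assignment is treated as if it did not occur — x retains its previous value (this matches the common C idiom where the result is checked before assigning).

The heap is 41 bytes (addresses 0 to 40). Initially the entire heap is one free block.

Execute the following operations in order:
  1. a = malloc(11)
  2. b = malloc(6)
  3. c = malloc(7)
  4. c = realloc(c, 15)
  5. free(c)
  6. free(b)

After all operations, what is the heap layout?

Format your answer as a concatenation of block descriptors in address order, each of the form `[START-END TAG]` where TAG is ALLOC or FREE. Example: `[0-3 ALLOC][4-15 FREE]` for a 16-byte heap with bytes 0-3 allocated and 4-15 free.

Op 1: a = malloc(11) -> a = 0; heap: [0-10 ALLOC][11-40 FREE]
Op 2: b = malloc(6) -> b = 11; heap: [0-10 ALLOC][11-16 ALLOC][17-40 FREE]
Op 3: c = malloc(7) -> c = 17; heap: [0-10 ALLOC][11-16 ALLOC][17-23 ALLOC][24-40 FREE]
Op 4: c = realloc(c, 15) -> c = 17; heap: [0-10 ALLOC][11-16 ALLOC][17-31 ALLOC][32-40 FREE]
Op 5: free(c) -> (freed c); heap: [0-10 ALLOC][11-16 ALLOC][17-40 FREE]
Op 6: free(b) -> (freed b); heap: [0-10 ALLOC][11-40 FREE]

Answer: [0-10 ALLOC][11-40 FREE]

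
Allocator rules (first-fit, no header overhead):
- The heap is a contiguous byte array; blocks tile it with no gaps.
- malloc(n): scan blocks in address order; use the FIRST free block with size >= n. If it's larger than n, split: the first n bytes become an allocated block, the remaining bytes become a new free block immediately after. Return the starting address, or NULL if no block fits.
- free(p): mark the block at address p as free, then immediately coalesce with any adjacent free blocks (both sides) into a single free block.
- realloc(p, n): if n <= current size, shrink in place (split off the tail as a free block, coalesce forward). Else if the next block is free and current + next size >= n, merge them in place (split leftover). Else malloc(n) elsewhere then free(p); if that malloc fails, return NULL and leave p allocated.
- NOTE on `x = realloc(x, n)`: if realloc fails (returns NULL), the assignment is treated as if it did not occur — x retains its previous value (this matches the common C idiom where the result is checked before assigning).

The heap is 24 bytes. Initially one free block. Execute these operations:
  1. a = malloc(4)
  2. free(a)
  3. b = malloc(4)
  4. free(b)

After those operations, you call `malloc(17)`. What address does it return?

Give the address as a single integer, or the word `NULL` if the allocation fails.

Op 1: a = malloc(4) -> a = 0; heap: [0-3 ALLOC][4-23 FREE]
Op 2: free(a) -> (freed a); heap: [0-23 FREE]
Op 3: b = malloc(4) -> b = 0; heap: [0-3 ALLOC][4-23 FREE]
Op 4: free(b) -> (freed b); heap: [0-23 FREE]
malloc(17): first-fit scan over [0-23 FREE] -> 0

Answer: 0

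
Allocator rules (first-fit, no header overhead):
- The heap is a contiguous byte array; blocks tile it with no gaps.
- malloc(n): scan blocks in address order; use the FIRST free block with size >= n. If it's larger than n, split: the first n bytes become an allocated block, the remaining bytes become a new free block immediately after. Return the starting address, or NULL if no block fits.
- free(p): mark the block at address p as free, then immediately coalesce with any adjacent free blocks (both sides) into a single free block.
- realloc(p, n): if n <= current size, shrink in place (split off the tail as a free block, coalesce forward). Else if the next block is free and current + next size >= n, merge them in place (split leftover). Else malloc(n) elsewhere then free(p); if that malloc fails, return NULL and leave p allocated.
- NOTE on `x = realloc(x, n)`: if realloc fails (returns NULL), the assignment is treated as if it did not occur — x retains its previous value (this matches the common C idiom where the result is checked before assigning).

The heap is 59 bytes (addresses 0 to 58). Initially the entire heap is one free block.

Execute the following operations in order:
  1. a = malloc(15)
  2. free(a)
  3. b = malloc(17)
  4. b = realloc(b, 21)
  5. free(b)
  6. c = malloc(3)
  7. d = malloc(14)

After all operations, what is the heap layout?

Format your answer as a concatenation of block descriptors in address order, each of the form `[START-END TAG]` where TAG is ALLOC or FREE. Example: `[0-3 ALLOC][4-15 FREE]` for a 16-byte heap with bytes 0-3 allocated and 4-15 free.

Answer: [0-2 ALLOC][3-16 ALLOC][17-58 FREE]

Derivation:
Op 1: a = malloc(15) -> a = 0; heap: [0-14 ALLOC][15-58 FREE]
Op 2: free(a) -> (freed a); heap: [0-58 FREE]
Op 3: b = malloc(17) -> b = 0; heap: [0-16 ALLOC][17-58 FREE]
Op 4: b = realloc(b, 21) -> b = 0; heap: [0-20 ALLOC][21-58 FREE]
Op 5: free(b) -> (freed b); heap: [0-58 FREE]
Op 6: c = malloc(3) -> c = 0; heap: [0-2 ALLOC][3-58 FREE]
Op 7: d = malloc(14) -> d = 3; heap: [0-2 ALLOC][3-16 ALLOC][17-58 FREE]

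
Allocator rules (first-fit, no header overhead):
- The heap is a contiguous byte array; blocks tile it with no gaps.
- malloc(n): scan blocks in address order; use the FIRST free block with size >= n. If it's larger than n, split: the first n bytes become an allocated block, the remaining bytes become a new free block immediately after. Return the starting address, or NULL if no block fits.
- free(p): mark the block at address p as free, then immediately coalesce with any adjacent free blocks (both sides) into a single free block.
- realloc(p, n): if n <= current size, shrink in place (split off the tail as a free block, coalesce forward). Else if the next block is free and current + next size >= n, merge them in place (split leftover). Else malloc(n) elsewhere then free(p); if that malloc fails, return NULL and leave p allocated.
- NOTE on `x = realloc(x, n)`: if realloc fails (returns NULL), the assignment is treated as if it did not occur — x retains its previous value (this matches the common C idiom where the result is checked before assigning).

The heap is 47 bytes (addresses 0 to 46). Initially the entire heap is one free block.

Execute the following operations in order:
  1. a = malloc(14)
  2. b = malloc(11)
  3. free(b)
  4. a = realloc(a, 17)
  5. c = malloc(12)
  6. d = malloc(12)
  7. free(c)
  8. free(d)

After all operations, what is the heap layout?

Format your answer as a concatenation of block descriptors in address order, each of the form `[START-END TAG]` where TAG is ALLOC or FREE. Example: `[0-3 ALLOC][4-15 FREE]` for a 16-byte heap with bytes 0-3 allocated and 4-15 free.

Answer: [0-16 ALLOC][17-46 FREE]

Derivation:
Op 1: a = malloc(14) -> a = 0; heap: [0-13 ALLOC][14-46 FREE]
Op 2: b = malloc(11) -> b = 14; heap: [0-13 ALLOC][14-24 ALLOC][25-46 FREE]
Op 3: free(b) -> (freed b); heap: [0-13 ALLOC][14-46 FREE]
Op 4: a = realloc(a, 17) -> a = 0; heap: [0-16 ALLOC][17-46 FREE]
Op 5: c = malloc(12) -> c = 17; heap: [0-16 ALLOC][17-28 ALLOC][29-46 FREE]
Op 6: d = malloc(12) -> d = 29; heap: [0-16 ALLOC][17-28 ALLOC][29-40 ALLOC][41-46 FREE]
Op 7: free(c) -> (freed c); heap: [0-16 ALLOC][17-28 FREE][29-40 ALLOC][41-46 FREE]
Op 8: free(d) -> (freed d); heap: [0-16 ALLOC][17-46 FREE]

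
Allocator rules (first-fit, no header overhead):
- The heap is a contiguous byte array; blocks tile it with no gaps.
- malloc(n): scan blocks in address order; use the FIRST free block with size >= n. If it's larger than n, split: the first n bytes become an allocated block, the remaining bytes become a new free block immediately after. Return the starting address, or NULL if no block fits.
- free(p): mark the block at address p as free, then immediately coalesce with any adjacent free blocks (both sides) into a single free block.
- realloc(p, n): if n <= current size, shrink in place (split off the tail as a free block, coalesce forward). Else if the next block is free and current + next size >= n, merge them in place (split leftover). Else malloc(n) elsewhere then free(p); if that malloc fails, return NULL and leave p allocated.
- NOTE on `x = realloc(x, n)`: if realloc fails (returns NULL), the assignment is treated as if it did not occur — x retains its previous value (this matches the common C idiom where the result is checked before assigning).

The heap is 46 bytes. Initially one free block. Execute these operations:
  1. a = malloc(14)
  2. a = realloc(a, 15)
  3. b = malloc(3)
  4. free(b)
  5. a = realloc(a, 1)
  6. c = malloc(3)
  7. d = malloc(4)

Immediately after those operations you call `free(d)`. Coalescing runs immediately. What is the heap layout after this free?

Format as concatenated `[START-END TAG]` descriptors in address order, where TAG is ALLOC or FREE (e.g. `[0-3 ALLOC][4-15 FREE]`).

Op 1: a = malloc(14) -> a = 0; heap: [0-13 ALLOC][14-45 FREE]
Op 2: a = realloc(a, 15) -> a = 0; heap: [0-14 ALLOC][15-45 FREE]
Op 3: b = malloc(3) -> b = 15; heap: [0-14 ALLOC][15-17 ALLOC][18-45 FREE]
Op 4: free(b) -> (freed b); heap: [0-14 ALLOC][15-45 FREE]
Op 5: a = realloc(a, 1) -> a = 0; heap: [0-0 ALLOC][1-45 FREE]
Op 6: c = malloc(3) -> c = 1; heap: [0-0 ALLOC][1-3 ALLOC][4-45 FREE]
Op 7: d = malloc(4) -> d = 4; heap: [0-0 ALLOC][1-3 ALLOC][4-7 ALLOC][8-45 FREE]
free(d): d = 4 -> block [4-7 ALLOC]; mark free, coalesce with adjacent free neighbors -> [0-0 ALLOC][1-3 ALLOC][4-45 FREE]

Answer: [0-0 ALLOC][1-3 ALLOC][4-45 FREE]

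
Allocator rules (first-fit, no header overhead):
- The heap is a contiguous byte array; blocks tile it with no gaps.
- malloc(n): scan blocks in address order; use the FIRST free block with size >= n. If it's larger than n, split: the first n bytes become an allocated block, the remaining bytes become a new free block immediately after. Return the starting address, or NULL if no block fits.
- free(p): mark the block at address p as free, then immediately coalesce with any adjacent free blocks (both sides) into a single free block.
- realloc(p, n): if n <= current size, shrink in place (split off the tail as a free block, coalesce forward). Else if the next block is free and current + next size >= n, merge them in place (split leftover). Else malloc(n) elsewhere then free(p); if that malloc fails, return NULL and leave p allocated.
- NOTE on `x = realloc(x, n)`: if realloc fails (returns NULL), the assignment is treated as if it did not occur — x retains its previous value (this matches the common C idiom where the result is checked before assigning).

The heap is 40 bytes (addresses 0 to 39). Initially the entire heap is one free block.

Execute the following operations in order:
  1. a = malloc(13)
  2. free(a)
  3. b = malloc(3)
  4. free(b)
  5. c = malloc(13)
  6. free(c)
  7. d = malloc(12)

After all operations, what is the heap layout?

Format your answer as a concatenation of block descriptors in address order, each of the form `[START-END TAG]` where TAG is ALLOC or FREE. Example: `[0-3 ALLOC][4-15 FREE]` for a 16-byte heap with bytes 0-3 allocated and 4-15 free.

Answer: [0-11 ALLOC][12-39 FREE]

Derivation:
Op 1: a = malloc(13) -> a = 0; heap: [0-12 ALLOC][13-39 FREE]
Op 2: free(a) -> (freed a); heap: [0-39 FREE]
Op 3: b = malloc(3) -> b = 0; heap: [0-2 ALLOC][3-39 FREE]
Op 4: free(b) -> (freed b); heap: [0-39 FREE]
Op 5: c = malloc(13) -> c = 0; heap: [0-12 ALLOC][13-39 FREE]
Op 6: free(c) -> (freed c); heap: [0-39 FREE]
Op 7: d = malloc(12) -> d = 0; heap: [0-11 ALLOC][12-39 FREE]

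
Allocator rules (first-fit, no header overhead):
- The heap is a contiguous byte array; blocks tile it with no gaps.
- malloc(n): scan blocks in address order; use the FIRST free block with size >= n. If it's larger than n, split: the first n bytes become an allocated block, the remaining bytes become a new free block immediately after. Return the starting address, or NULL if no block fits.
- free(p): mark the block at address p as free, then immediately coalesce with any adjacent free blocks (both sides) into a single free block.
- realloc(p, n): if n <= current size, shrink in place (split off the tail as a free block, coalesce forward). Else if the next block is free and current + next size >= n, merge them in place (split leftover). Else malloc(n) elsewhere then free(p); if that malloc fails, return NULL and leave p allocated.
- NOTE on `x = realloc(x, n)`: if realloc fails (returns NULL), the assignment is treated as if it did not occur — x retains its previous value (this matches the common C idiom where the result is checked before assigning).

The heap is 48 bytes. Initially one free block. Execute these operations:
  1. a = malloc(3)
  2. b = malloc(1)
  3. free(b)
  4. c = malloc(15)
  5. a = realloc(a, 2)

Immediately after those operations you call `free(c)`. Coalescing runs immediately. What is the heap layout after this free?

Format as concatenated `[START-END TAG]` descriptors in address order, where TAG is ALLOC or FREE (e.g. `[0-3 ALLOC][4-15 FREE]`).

Answer: [0-1 ALLOC][2-47 FREE]

Derivation:
Op 1: a = malloc(3) -> a = 0; heap: [0-2 ALLOC][3-47 FREE]
Op 2: b = malloc(1) -> b = 3; heap: [0-2 ALLOC][3-3 ALLOC][4-47 FREE]
Op 3: free(b) -> (freed b); heap: [0-2 ALLOC][3-47 FREE]
Op 4: c = malloc(15) -> c = 3; heap: [0-2 ALLOC][3-17 ALLOC][18-47 FREE]
Op 5: a = realloc(a, 2) -> a = 0; heap: [0-1 ALLOC][2-2 FREE][3-17 ALLOC][18-47 FREE]
free(c): c = 3 -> block [3-17 ALLOC]; mark free, coalesce with adjacent free neighbors -> [0-1 ALLOC][2-47 FREE]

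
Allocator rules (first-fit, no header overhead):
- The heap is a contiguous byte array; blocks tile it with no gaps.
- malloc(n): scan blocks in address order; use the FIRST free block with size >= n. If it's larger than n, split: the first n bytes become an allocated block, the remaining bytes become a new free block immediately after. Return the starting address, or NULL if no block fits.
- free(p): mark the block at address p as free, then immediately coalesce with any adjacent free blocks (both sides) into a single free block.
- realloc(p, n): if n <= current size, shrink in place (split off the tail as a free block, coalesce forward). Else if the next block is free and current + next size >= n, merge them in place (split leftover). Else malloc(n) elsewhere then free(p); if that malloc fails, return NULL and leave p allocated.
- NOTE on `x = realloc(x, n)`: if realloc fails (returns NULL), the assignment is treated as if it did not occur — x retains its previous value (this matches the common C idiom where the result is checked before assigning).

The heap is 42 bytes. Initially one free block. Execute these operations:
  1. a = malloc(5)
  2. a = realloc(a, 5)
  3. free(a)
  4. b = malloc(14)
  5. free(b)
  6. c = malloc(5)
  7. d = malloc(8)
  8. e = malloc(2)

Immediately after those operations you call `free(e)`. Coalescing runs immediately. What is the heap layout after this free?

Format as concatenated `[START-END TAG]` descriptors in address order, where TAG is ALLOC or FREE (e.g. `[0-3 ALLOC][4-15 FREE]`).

Op 1: a = malloc(5) -> a = 0; heap: [0-4 ALLOC][5-41 FREE]
Op 2: a = realloc(a, 5) -> a = 0; heap: [0-4 ALLOC][5-41 FREE]
Op 3: free(a) -> (freed a); heap: [0-41 FREE]
Op 4: b = malloc(14) -> b = 0; heap: [0-13 ALLOC][14-41 FREE]
Op 5: free(b) -> (freed b); heap: [0-41 FREE]
Op 6: c = malloc(5) -> c = 0; heap: [0-4 ALLOC][5-41 FREE]
Op 7: d = malloc(8) -> d = 5; heap: [0-4 ALLOC][5-12 ALLOC][13-41 FREE]
Op 8: e = malloc(2) -> e = 13; heap: [0-4 ALLOC][5-12 ALLOC][13-14 ALLOC][15-41 FREE]
free(e): e = 13 -> block [13-14 ALLOC]; mark free, coalesce with adjacent free neighbors -> [0-4 ALLOC][5-12 ALLOC][13-41 FREE]

Answer: [0-4 ALLOC][5-12 ALLOC][13-41 FREE]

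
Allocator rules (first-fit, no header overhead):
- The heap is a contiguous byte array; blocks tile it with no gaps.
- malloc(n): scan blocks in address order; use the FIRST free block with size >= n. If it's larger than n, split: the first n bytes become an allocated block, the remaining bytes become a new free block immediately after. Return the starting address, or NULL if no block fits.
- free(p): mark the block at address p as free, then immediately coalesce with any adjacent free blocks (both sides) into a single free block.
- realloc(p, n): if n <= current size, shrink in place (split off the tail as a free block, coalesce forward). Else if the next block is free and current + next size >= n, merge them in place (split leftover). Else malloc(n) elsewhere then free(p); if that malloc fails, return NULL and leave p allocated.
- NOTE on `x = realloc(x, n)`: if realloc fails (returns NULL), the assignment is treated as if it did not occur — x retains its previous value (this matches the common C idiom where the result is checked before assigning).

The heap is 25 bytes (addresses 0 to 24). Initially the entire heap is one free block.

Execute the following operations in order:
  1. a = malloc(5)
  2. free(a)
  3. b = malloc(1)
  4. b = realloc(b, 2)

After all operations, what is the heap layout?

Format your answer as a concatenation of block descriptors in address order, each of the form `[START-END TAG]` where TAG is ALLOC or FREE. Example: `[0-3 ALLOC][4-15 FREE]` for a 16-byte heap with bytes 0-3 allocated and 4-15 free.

Answer: [0-1 ALLOC][2-24 FREE]

Derivation:
Op 1: a = malloc(5) -> a = 0; heap: [0-4 ALLOC][5-24 FREE]
Op 2: free(a) -> (freed a); heap: [0-24 FREE]
Op 3: b = malloc(1) -> b = 0; heap: [0-0 ALLOC][1-24 FREE]
Op 4: b = realloc(b, 2) -> b = 0; heap: [0-1 ALLOC][2-24 FREE]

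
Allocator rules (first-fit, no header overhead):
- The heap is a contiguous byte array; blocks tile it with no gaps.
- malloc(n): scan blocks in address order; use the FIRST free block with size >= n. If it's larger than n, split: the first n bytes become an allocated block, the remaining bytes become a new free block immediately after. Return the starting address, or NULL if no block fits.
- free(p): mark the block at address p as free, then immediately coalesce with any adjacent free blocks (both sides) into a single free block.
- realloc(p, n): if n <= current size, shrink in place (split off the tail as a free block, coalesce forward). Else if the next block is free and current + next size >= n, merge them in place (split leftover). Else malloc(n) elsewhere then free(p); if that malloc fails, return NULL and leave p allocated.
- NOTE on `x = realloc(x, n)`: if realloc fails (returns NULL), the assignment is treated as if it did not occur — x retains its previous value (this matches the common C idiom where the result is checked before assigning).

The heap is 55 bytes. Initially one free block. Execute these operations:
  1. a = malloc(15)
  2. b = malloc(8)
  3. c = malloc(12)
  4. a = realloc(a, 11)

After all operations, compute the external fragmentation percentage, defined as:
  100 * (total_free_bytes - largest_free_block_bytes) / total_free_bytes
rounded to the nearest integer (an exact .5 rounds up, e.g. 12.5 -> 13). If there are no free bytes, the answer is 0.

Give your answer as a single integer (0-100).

Answer: 17

Derivation:
Op 1: a = malloc(15) -> a = 0; heap: [0-14 ALLOC][15-54 FREE]
Op 2: b = malloc(8) -> b = 15; heap: [0-14 ALLOC][15-22 ALLOC][23-54 FREE]
Op 3: c = malloc(12) -> c = 23; heap: [0-14 ALLOC][15-22 ALLOC][23-34 ALLOC][35-54 FREE]
Op 4: a = realloc(a, 11) -> a = 0; heap: [0-10 ALLOC][11-14 FREE][15-22 ALLOC][23-34 ALLOC][35-54 FREE]
Free blocks: [4 20] total_free=24 largest=20 -> 100*(24-20)/24 = 400/24 ≈ 16.667 -> rounds to 17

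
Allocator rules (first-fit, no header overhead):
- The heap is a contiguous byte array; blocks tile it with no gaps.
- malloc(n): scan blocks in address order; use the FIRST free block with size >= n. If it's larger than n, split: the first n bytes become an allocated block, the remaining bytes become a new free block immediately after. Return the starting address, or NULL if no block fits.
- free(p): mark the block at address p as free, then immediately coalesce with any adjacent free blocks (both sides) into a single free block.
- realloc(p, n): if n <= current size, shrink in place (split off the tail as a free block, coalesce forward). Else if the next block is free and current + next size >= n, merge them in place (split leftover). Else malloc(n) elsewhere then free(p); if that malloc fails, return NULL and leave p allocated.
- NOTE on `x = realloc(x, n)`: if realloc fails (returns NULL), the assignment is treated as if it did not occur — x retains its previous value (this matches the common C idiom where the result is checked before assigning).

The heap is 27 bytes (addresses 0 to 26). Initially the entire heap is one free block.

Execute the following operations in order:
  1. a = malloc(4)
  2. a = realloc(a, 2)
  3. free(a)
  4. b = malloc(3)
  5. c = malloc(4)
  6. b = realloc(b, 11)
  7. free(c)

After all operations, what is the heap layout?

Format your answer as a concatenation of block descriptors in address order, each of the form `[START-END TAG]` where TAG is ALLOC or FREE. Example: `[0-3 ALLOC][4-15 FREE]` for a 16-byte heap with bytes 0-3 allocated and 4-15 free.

Answer: [0-6 FREE][7-17 ALLOC][18-26 FREE]

Derivation:
Op 1: a = malloc(4) -> a = 0; heap: [0-3 ALLOC][4-26 FREE]
Op 2: a = realloc(a, 2) -> a = 0; heap: [0-1 ALLOC][2-26 FREE]
Op 3: free(a) -> (freed a); heap: [0-26 FREE]
Op 4: b = malloc(3) -> b = 0; heap: [0-2 ALLOC][3-26 FREE]
Op 5: c = malloc(4) -> c = 3; heap: [0-2 ALLOC][3-6 ALLOC][7-26 FREE]
Op 6: b = realloc(b, 11) -> b = 7; heap: [0-2 FREE][3-6 ALLOC][7-17 ALLOC][18-26 FREE]
Op 7: free(c) -> (freed c); heap: [0-6 FREE][7-17 ALLOC][18-26 FREE]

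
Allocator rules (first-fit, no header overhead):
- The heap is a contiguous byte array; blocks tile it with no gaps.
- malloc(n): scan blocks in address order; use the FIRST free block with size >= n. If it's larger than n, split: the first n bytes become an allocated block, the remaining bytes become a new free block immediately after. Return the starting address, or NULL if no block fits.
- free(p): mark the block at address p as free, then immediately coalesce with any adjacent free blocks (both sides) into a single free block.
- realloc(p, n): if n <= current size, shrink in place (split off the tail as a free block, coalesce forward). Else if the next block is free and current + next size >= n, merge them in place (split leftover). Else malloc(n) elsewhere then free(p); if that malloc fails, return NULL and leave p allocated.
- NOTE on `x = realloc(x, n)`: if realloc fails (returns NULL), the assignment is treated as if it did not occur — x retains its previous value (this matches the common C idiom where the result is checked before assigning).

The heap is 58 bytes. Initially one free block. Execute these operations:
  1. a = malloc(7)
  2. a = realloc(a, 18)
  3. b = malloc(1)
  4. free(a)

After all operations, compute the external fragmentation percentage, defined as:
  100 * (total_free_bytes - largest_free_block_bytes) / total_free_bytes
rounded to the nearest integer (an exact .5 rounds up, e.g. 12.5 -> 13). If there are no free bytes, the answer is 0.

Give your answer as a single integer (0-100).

Op 1: a = malloc(7) -> a = 0; heap: [0-6 ALLOC][7-57 FREE]
Op 2: a = realloc(a, 18) -> a = 0; heap: [0-17 ALLOC][18-57 FREE]
Op 3: b = malloc(1) -> b = 18; heap: [0-17 ALLOC][18-18 ALLOC][19-57 FREE]
Op 4: free(a) -> (freed a); heap: [0-17 FREE][18-18 ALLOC][19-57 FREE]
Free blocks: [18 39] total_free=57 largest=39 -> 100*(57-39)/57 = 1800/57 ≈ 31.579 -> rounds to 32

Answer: 32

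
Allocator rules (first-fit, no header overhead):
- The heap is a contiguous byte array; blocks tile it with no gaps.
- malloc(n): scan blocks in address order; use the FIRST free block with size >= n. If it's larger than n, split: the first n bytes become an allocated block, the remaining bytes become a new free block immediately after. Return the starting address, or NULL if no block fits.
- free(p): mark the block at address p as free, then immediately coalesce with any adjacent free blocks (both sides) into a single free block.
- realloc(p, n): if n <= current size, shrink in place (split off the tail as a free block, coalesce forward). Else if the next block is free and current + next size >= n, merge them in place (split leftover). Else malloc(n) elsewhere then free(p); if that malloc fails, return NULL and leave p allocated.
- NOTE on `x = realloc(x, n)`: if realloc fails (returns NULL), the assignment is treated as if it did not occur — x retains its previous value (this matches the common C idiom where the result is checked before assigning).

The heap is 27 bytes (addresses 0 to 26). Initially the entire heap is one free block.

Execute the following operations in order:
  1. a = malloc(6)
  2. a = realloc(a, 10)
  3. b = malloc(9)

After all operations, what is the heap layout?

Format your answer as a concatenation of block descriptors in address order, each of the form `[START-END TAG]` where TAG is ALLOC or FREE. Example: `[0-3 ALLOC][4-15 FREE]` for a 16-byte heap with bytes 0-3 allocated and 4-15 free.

Answer: [0-9 ALLOC][10-18 ALLOC][19-26 FREE]

Derivation:
Op 1: a = malloc(6) -> a = 0; heap: [0-5 ALLOC][6-26 FREE]
Op 2: a = realloc(a, 10) -> a = 0; heap: [0-9 ALLOC][10-26 FREE]
Op 3: b = malloc(9) -> b = 10; heap: [0-9 ALLOC][10-18 ALLOC][19-26 FREE]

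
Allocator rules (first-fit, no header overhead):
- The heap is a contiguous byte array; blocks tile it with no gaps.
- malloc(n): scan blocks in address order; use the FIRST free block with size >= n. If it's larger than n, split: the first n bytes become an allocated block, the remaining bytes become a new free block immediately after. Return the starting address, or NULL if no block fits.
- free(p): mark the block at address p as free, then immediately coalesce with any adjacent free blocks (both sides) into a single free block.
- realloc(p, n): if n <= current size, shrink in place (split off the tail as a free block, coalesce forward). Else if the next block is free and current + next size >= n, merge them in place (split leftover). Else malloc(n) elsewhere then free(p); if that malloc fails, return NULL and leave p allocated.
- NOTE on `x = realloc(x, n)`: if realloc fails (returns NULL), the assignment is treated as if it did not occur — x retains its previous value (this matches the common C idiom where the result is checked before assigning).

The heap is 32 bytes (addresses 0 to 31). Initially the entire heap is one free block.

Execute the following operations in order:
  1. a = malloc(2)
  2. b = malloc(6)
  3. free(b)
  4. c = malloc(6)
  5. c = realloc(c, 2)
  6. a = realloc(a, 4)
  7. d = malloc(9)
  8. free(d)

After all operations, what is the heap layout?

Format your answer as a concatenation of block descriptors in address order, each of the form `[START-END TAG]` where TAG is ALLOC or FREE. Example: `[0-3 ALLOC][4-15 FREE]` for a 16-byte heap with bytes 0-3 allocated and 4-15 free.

Op 1: a = malloc(2) -> a = 0; heap: [0-1 ALLOC][2-31 FREE]
Op 2: b = malloc(6) -> b = 2; heap: [0-1 ALLOC][2-7 ALLOC][8-31 FREE]
Op 3: free(b) -> (freed b); heap: [0-1 ALLOC][2-31 FREE]
Op 4: c = malloc(6) -> c = 2; heap: [0-1 ALLOC][2-7 ALLOC][8-31 FREE]
Op 5: c = realloc(c, 2) -> c = 2; heap: [0-1 ALLOC][2-3 ALLOC][4-31 FREE]
Op 6: a = realloc(a, 4) -> a = 4; heap: [0-1 FREE][2-3 ALLOC][4-7 ALLOC][8-31 FREE]
Op 7: d = malloc(9) -> d = 8; heap: [0-1 FREE][2-3 ALLOC][4-7 ALLOC][8-16 ALLOC][17-31 FREE]
Op 8: free(d) -> (freed d); heap: [0-1 FREE][2-3 ALLOC][4-7 ALLOC][8-31 FREE]

Answer: [0-1 FREE][2-3 ALLOC][4-7 ALLOC][8-31 FREE]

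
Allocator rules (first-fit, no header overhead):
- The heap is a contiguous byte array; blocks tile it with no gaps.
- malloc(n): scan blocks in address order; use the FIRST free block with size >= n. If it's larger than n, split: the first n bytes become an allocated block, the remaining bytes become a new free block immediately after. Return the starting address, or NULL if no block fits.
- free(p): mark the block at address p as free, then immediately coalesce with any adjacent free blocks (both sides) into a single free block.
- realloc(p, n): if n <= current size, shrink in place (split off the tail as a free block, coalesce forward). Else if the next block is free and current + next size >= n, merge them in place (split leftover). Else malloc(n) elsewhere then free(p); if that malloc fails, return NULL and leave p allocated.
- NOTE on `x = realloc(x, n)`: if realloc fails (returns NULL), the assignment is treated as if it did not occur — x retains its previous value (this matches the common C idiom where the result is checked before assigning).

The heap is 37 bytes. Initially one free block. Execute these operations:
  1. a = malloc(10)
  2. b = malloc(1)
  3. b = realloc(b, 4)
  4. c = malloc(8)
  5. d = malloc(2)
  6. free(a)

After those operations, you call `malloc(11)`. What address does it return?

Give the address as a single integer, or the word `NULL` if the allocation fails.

Answer: 24

Derivation:
Op 1: a = malloc(10) -> a = 0; heap: [0-9 ALLOC][10-36 FREE]
Op 2: b = malloc(1) -> b = 10; heap: [0-9 ALLOC][10-10 ALLOC][11-36 FREE]
Op 3: b = realloc(b, 4) -> b = 10; heap: [0-9 ALLOC][10-13 ALLOC][14-36 FREE]
Op 4: c = malloc(8) -> c = 14; heap: [0-9 ALLOC][10-13 ALLOC][14-21 ALLOC][22-36 FREE]
Op 5: d = malloc(2) -> d = 22; heap: [0-9 ALLOC][10-13 ALLOC][14-21 ALLOC][22-23 ALLOC][24-36 FREE]
Op 6: free(a) -> (freed a); heap: [0-9 FREE][10-13 ALLOC][14-21 ALLOC][22-23 ALLOC][24-36 FREE]
malloc(11): first-fit scan over [0-9 FREE][10-13 ALLOC][14-21 ALLOC][22-23 ALLOC][24-36 FREE] -> 24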